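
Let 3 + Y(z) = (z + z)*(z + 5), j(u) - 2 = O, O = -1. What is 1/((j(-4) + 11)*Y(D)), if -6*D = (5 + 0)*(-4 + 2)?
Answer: 3/692 ≈ 0.0043353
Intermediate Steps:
j(u) = 1 (j(u) = 2 - 1 = 1)
D = 5/3 (D = -(5 + 0)*(-4 + 2)/6 = -5*(-2)/6 = -⅙*(-10) = 5/3 ≈ 1.6667)
Y(z) = -3 + 2*z*(5 + z) (Y(z) = -3 + (z + z)*(z + 5) = -3 + (2*z)*(5 + z) = -3 + 2*z*(5 + z))
1/((j(-4) + 11)*Y(D)) = 1/((1 + 11)*(-3 + 2*(5/3)² + 10*(5/3))) = 1/(12*(-3 + 2*(25/9) + 50/3)) = 1/(12*(-3 + 50/9 + 50/3)) = 1/(12*(173/9)) = 1/(692/3) = 3/692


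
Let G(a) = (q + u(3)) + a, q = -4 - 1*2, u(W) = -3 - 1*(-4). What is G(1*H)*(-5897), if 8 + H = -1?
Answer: 82558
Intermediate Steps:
u(W) = 1 (u(W) = -3 + 4 = 1)
H = -9 (H = -8 - 1 = -9)
q = -6 (q = -4 - 2 = -6)
G(a) = -5 + a (G(a) = (-6 + 1) + a = -5 + a)
G(1*H)*(-5897) = (-5 + 1*(-9))*(-5897) = (-5 - 9)*(-5897) = -14*(-5897) = 82558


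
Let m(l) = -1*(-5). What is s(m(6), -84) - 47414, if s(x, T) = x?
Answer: -47409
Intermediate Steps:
m(l) = 5
s(m(6), -84) - 47414 = 5 - 47414 = -47409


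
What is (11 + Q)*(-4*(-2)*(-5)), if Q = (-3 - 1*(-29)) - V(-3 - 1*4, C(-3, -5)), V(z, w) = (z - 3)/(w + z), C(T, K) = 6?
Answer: -1080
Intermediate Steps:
V(z, w) = (-3 + z)/(w + z)
Q = 16 (Q = (-3 - 1*(-29)) - (-3 + (-3 - 1*4))/(6 + (-3 - 1*4)) = (-3 + 29) - (-3 + (-3 - 4))/(6 + (-3 - 4)) = 26 - (-3 - 7)/(6 - 7) = 26 - (-10)/(-1) = 26 - (-1)*(-10) = 26 - 1*10 = 26 - 10 = 16)
(11 + Q)*(-4*(-2)*(-5)) = (11 + 16)*(-4*(-2)*(-5)) = 27*(8*(-5)) = 27*(-40) = -1080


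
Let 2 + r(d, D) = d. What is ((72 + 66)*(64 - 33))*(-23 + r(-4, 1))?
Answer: -124062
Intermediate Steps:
r(d, D) = -2 + d
((72 + 66)*(64 - 33))*(-23 + r(-4, 1)) = ((72 + 66)*(64 - 33))*(-23 + (-2 - 4)) = (138*31)*(-23 - 6) = 4278*(-29) = -124062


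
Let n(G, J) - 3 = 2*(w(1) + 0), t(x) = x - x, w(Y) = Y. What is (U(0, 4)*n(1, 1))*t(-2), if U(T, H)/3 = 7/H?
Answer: 0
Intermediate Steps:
t(x) = 0
n(G, J) = 5 (n(G, J) = 3 + 2*(1 + 0) = 3 + 2*1 = 3 + 2 = 5)
U(T, H) = 21/H (U(T, H) = 3*(7/H) = 21/H)
(U(0, 4)*n(1, 1))*t(-2) = ((21/4)*5)*0 = (105/4)*0 = 0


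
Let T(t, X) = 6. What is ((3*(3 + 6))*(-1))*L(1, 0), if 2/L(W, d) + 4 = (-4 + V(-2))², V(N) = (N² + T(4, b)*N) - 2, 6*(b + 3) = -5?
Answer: -9/32 ≈ -0.28125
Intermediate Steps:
b = -23/6 (b = -3 + (⅙)*(-5) = -3 - ⅚ = -23/6 ≈ -3.8333)
V(N) = -2 + N² + 6*N (V(N) = (N² + 6*N) - 2 = -2 + N² + 6*N)
L(W, d) = 1/96 (L(W, d) = 2/(-4 + (-4 + (-2 + (-2)² + 6*(-2)))²) = 2/(-4 + (-4 + (-2 + 4 - 12))²) = 2/(-4 + (-4 - 10)²) = 2/(-4 + (-14)²) = 2/(-4 + 196) = 2/192 = 2*(1/192) = 1/96)
((3*(3 + 6))*(-1))*L(1, 0) = ((3*(3 + 6))*(-1))*(1/96) = ((3*9)*(-1))*(1/96) = (27*(-1))*(1/96) = -27*1/96 = -9/32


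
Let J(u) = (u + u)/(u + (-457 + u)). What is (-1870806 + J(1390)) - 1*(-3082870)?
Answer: 2815627452/2323 ≈ 1.2121e+6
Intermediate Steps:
J(u) = 2*u/(-457 + 2*u) (J(u) = (2*u)/(-457 + 2*u) = 2*u/(-457 + 2*u))
(-1870806 + J(1390)) - 1*(-3082870) = (-1870806 + 2*1390/(-457 + 2*1390)) - 1*(-3082870) = (-1870806 + 2*1390/(-457 + 2780)) + 3082870 = (-1870806 + 2*1390/2323) + 3082870 = (-1870806 + 2*1390*(1/2323)) + 3082870 = (-1870806 + 2780/2323) + 3082870 = -4345879558/2323 + 3082870 = 2815627452/2323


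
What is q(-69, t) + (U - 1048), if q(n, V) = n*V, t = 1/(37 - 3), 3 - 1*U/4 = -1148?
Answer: 120835/34 ≈ 3554.0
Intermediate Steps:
U = 4604 (U = 12 - 4*(-1148) = 12 + 4592 = 4604)
t = 1/34 ≈ 0.029412
q(n, V) = V*n
q(-69, t) + (U - 1048) = (1/34)*(-69) + (4604 - 1048) = -69/34 + 3556 = 120835/34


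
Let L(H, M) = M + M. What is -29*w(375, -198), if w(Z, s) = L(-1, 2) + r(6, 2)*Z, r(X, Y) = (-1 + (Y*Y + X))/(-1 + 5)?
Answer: -98339/4 ≈ -24585.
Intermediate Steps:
L(H, M) = 2*M
r(X, Y) = -¼ + X/4 + Y²/4 (r(X, Y) = (-1 + (Y² + X))/4 = (-1 + (X + Y²))*(¼) = (-1 + X + Y²)*(¼) = -¼ + X/4 + Y²/4)
w(Z, s) = 4 + 9*Z/4 (w(Z, s) = 2*2 + (-¼ + (¼)*6 + (¼)*2²)*Z = 4 + (-¼ + 3/2 + (¼)*4)*Z = 4 + (-¼ + 3/2 + 1)*Z = 4 + 9*Z/4)
-29*w(375, -198) = -29*(4 + (9/4)*375) = -29*(4 + 3375/4) = -29*3391/4 = -98339/4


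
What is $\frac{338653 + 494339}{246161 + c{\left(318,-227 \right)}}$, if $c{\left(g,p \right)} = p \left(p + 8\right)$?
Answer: $\frac{416496}{147937} \approx 2.8154$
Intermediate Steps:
$c{\left(g,p \right)} = p \left(8 + p\right)$
$\frac{338653 + 494339}{246161 + c{\left(318,-227 \right)}} = \frac{338653 + 494339}{246161 - 227 \left(8 - 227\right)} = \frac{832992}{246161 - -49713} = \frac{832992}{246161 + 49713} = \frac{832992}{295874} = 832992 \cdot \frac{1}{295874} = \frac{416496}{147937}$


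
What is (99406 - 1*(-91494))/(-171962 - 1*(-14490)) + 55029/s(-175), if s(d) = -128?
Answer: -271561309/629888 ≈ -431.13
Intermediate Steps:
(99406 - 1*(-91494))/(-171962 - 1*(-14490)) + 55029/s(-175) = (99406 - 1*(-91494))/(-171962 - 1*(-14490)) + 55029/(-128) = (99406 + 91494)/(-171962 + 14490) + 55029*(-1/128) = 190900/(-157472) - 55029/128 = 190900*(-1/157472) - 55029/128 = -47725/39368 - 55029/128 = -271561309/629888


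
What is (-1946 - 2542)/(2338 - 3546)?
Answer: 561/151 ≈ 3.7152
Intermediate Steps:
(-1946 - 2542)/(2338 - 3546) = -4488/(-1208) = -4488*(-1/1208) = 561/151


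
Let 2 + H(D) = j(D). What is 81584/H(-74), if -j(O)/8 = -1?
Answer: 40792/3 ≈ 13597.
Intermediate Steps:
j(O) = 8 (j(O) = -8*(-1) = 8)
H(D) = 6 (H(D) = -2 + 8 = 6)
81584/H(-74) = 81584/6 = 81584*(1/6) = 40792/3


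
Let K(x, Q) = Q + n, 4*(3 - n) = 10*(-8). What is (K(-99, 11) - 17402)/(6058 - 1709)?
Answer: -17368/4349 ≈ -3.9936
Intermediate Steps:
n = 23 (n = 3 - 5*(-8)/2 = 3 - 1/4*(-80) = 3 + 20 = 23)
K(x, Q) = 23 + Q (K(x, Q) = Q + 23 = 23 + Q)
(K(-99, 11) - 17402)/(6058 - 1709) = ((23 + 11) - 17402)/(6058 - 1709) = (34 - 17402)/4349 = -17368*1/4349 = -17368/4349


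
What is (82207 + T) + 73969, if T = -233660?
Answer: -77484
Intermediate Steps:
(82207 + T) + 73969 = (82207 - 233660) + 73969 = -151453 + 73969 = -77484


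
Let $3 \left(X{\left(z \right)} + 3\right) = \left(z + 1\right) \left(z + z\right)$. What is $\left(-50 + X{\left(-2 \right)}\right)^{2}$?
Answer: $\frac{24025}{9} \approx 2669.4$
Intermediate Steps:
$X{\left(z \right)} = -3 + \frac{2 z \left(1 + z\right)}{3}$ ($X{\left(z \right)} = -3 + \frac{\left(z + 1\right) \left(z + z\right)}{3} = -3 + \frac{\left(1 + z\right) 2 z}{3} = -3 + \frac{2 z \left(1 + z\right)}{3}$)
$\left(-50 + X{\left(-2 \right)}\right)^{2} = \left(-50 + \left(-3 + \frac{2}{3} \left(-2\right) + \frac{2 \left(-2\right)^{2}}{3}\right)\right)^{2} = \left(-50 - \frac{5}{3}\right)^{2} = \left(- \frac{155}{3}\right)^{2} = \frac{24025}{9}$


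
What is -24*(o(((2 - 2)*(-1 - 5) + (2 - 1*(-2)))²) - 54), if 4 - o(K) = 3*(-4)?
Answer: 912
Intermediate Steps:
o(K) = 16 (o(K) = 4 - 3*(-4) = 4 - 1*(-12) = 4 + 12 = 16)
-24*(o(((2 - 2)*(-1 - 5) + (2 - 1*(-2)))²) - 54) = -24*(16 - 54) = -24*(-38) = 912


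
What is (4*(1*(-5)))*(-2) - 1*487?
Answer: -447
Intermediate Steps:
(4*(1*(-5)))*(-2) - 1*487 = (4*(-5))*(-2) - 487 = -20*(-2) - 487 = 40 - 487 = -447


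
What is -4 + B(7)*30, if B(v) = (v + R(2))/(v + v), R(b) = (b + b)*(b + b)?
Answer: 317/7 ≈ 45.286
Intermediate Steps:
R(b) = 4*b**2 (R(b) = (2*b)*(2*b) = 4*b**2)
B(v) = (16 + v)/(2*v) (B(v) = (v + 4*2**2)/(v + v) = (v + 4*4)/((2*v)) = (v + 16)*(1/(2*v)) = (16 + v)*(1/(2*v)) = (16 + v)/(2*v))
-4 + B(7)*30 = -4 + ((1/2)*(16 + 7)/7)*30 = -4 + ((1/2)*(1/7)*23)*30 = -4 + (23/14)*30 = -4 + 345/7 = 317/7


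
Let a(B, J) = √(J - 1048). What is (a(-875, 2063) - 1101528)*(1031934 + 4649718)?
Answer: -6258498764256 + 5681652*√1015 ≈ -6.2583e+12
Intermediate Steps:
a(B, J) = √(-1048 + J)
(a(-875, 2063) - 1101528)*(1031934 + 4649718) = (√(-1048 + 2063) - 1101528)*(1031934 + 4649718) = (√1015 - 1101528)*5681652 = (-1101528 + √1015)*5681652 = -6258498764256 + 5681652*√1015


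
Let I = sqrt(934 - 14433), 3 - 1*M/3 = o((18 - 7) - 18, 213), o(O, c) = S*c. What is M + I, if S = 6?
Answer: -3825 + I*sqrt(13499) ≈ -3825.0 + 116.19*I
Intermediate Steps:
o(O, c) = 6*c
M = -3825 (M = 9 - 18*213 = 9 - 3*1278 = 9 - 3834 = -3825)
I = I*sqrt(13499) (I = sqrt(-13499) = I*sqrt(13499) ≈ 116.19*I)
M + I = -3825 + I*sqrt(13499)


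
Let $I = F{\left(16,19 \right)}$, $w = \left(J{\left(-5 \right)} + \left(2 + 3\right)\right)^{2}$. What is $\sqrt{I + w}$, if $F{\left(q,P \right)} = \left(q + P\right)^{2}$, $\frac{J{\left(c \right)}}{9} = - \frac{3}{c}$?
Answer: $\frac{\sqrt{33329}}{5} \approx 36.512$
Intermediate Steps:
$J{\left(c \right)} = - \frac{27}{c}$ ($J{\left(c \right)} = 9 \left(- \frac{3}{c}\right) = - \frac{27}{c}$)
$F{\left(q,P \right)} = \left(P + q\right)^{2}$
$w = \frac{2704}{25}$ ($w = \left(- \frac{27}{-5} + \left(2 + 3\right)\right)^{2} = \left(\left(-27\right) \left(- \frac{1}{5}\right) + 5\right)^{2} = \left(\frac{27}{5} + 5\right)^{2} = \left(\frac{52}{5}\right)^{2} = \frac{2704}{25} \approx 108.16$)
$I = 1225$ ($I = \left(19 + 16\right)^{2} = 35^{2} = 1225$)
$\sqrt{I + w} = \sqrt{1225 + \frac{2704}{25}} = \sqrt{\frac{33329}{25}} = \frac{\sqrt{33329}}{5}$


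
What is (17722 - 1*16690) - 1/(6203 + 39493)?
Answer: 47158271/45696 ≈ 1032.0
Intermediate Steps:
(17722 - 1*16690) - 1/(6203 + 39493) = (17722 - 16690) - 1/45696 = 1032 - 1*1/45696 = 1032 - 1/45696 = 47158271/45696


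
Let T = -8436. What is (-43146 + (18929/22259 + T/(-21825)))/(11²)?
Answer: -6986613771067/19594041225 ≈ -356.57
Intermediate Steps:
(-43146 + (18929/22259 + T/(-21825)))/(11²) = (-43146 + (18929/22259 - 8436/(-21825)))/(11²) = (-43146 + (18929*(1/22259) - 8436*(-1/21825)))/121 = (-43146 + (18929/22259 + 2812/7275))*(1/121) = (-43146 + 200300783/161934225)*(1/121) = -6986613771067/161934225*1/121 = -6986613771067/19594041225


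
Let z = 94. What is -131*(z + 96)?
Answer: -24890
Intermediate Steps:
-131*(z + 96) = -131*(94 + 96) = -131*190 = -24890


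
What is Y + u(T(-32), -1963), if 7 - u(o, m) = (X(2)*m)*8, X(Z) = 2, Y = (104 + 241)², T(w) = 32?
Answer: 150440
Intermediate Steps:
Y = 119025 (Y = 345² = 119025)
u(o, m) = 7 - 16*m (u(o, m) = 7 - 2*m*8 = 7 - 16*m)
Y + u(T(-32), -1963) = 119025 + (7 - 16*(-1963)) = 119025 + (7 + 31408) = 119025 + 31415 = 150440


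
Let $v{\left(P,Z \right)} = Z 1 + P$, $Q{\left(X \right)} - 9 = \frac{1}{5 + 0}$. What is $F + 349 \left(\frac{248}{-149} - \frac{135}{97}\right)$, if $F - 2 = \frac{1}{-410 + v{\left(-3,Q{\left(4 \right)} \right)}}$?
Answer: $- \frac{31065966952}{29180607} \approx -1064.6$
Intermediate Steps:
$Q{\left(X \right)} = \frac{46}{5}$ ($Q{\left(X \right)} = 9 + \frac{1}{5 + 0} = 9 + \frac{1}{5} = \frac{46}{5}$)
$v{\left(P,Z \right)} = P + Z$ ($v{\left(P,Z \right)} = Z + P = P + Z$)
$F = \frac{4033}{2019}$ ($F = 2 + \frac{1}{-410 + \left(-3 + \frac{46}{5}\right)} = 2 + \frac{1}{-410 + \frac{31}{5}} = 2 + \frac{1}{- \frac{2019}{5}} = 2 - \frac{5}{2019} = \frac{4033}{2019} \approx 1.9975$)
$F + 349 \left(\frac{248}{-149} - \frac{135}{97}\right) = \frac{4033}{2019} + 349 \left(\frac{248}{-149} - \frac{135}{97}\right) = \frac{4033}{2019} + 349 \left(248 \left(- \frac{1}{149}\right) - \frac{135}{97}\right) = \frac{4033}{2019} + 349 \left(- \frac{248}{149} - \frac{135}{97}\right) = \frac{4033}{2019} + 349 \left(- \frac{44171}{14453}\right) = \frac{4033}{2019} - \frac{15415679}{14453} = - \frac{31065966952}{29180607}$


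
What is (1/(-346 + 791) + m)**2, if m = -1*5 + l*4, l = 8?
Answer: 144384256/198025 ≈ 729.12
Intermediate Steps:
m = 27 (m = -1*5 + 8*4 = -5 + 32 = 27)
(1/(-346 + 791) + m)**2 = (1/(-346 + 791) + 27)**2 = (1/445 + 27)**2 = (12016/445)**2 = 144384256/198025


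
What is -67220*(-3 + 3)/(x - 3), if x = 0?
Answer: 0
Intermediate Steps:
-67220*(-3 + 3)/(x - 3) = -67220*(-3 + 3)/(0 - 3) = -0/(-3) = -0*(-1)/3 = -67220*0 = 0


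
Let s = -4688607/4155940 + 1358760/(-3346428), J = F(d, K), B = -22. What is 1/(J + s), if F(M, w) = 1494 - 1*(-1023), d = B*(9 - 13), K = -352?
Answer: 1158962831860/2915331363559937 ≈ 0.00039754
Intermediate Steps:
d = 88 (d = -22*(9 - 13) = -22*(-4) = 88)
F(M, w) = 2517 (F(M, w) = 1494 + 1023 = 2517)
J = 2517
s = -1778084231683/1158962831860 (s = -4688607*1/4155940 + 1358760*(-1/3346428) = -4688607/4155940 - 113230/278869 = -1778084231683/1158962831860 ≈ -1.5342)
1/(J + s) = 1/(2517 - 1778084231683/1158962831860) = 1/(2915331363559937/1158962831860) = 1158962831860/2915331363559937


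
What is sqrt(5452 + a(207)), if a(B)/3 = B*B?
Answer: sqrt(133999) ≈ 366.06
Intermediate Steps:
a(B) = 3*B**2 (a(B) = 3*(B*B) = 3*B**2)
sqrt(5452 + a(207)) = sqrt(5452 + 3*207**2) = sqrt(5452 + 3*42849) = sqrt(5452 + 128547) = sqrt(133999)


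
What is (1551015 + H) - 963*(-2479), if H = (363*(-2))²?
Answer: 4465368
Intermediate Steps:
H = 527076 (H = (-726)² = 527076)
(1551015 + H) - 963*(-2479) = (1551015 + 527076) - 963*(-2479) = 2078091 + 2387277 = 4465368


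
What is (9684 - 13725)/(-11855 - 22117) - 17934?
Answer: -203083269/11324 ≈ -17934.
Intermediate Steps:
(9684 - 13725)/(-11855 - 22117) - 17934 = -4041/(-33972) - 17934 = -4041*(-1/33972) - 17934 = 1347/11324 - 17934 = -203083269/11324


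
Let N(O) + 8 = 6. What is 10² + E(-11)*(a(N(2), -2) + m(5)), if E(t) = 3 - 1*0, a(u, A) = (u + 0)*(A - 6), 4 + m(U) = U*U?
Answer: 211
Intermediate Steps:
m(U) = -4 + U² (m(U) = -4 + U*U = -4 + U²)
N(O) = -2 (N(O) = -8 + 6 = -2)
a(u, A) = u*(-6 + A)
E(t) = 3 (E(t) = 3 + 0 = 3)
10² + E(-11)*(a(N(2), -2) + m(5)) = 10² + 3*(-2*(-6 - 2) + (-4 + 5²)) = 100 + 3*(-2*(-8) + (-4 + 25)) = 100 + 3*(16 + 21) = 100 + 3*37 = 100 + 111 = 211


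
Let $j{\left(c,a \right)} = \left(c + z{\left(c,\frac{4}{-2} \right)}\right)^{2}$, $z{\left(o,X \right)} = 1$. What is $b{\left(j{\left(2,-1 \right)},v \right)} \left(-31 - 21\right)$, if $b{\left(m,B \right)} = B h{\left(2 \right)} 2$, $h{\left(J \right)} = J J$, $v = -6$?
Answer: $2496$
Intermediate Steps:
$j{\left(c,a \right)} = \left(1 + c\right)^{2}$ ($j{\left(c,a \right)} = \left(c + 1\right)^{2} = \left(1 + c\right)^{2}$)
$h{\left(J \right)} = J^{2}$
$b{\left(m,B \right)} = 8 B$ ($b{\left(m,B \right)} = B 2^{2} \cdot 2 = B 4 \cdot 2 = 4 B 2 = 8 B$)
$b{\left(j{\left(2,-1 \right)},v \right)} \left(-31 - 21\right) = 8 \left(-6\right) \left(-31 - 21\right) = \left(-48\right) \left(-52\right) = 2496$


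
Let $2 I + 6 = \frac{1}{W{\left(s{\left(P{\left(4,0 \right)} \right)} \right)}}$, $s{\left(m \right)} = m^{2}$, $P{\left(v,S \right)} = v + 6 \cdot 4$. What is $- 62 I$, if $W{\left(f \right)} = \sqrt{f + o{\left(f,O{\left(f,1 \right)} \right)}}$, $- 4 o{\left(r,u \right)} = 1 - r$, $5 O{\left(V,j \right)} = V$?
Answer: $186 - \frac{62 \sqrt{3919}}{3919} \approx 185.01$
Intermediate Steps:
$O{\left(V,j \right)} = \frac{V}{5}$
$P{\left(v,S \right)} = 24 + v$ ($P{\left(v,S \right)} = v + 24 = 24 + v$)
$o{\left(r,u \right)} = - \frac{1}{4} + \frac{r}{4}$ ($o{\left(r,u \right)} = - \frac{1 - r}{4} = - \frac{1}{4} + \frac{r}{4}$)
$W{\left(f \right)} = \sqrt{- \frac{1}{4} + \frac{5 f}{4}}$ ($W{\left(f \right)} = \sqrt{f + \left(- \frac{1}{4} + \frac{f}{4}\right)} = \sqrt{- \frac{1}{4} + \frac{5 f}{4}}$)
$I = -3 + \frac{\sqrt{3919}}{3919}$ ($I = -3 + \frac{1}{2 \frac{\sqrt{-1 + 5 \left(24 + 4\right)^{2}}}{2}} = -3 + \frac{1}{2 \frac{\sqrt{-1 + 5 \cdot 28^{2}}}{2}} = -3 + \frac{1}{2 \frac{\sqrt{-1 + 5 \cdot 784}}{2}} = -3 + \frac{1}{2 \frac{\sqrt{-1 + 3920}}{2}} = -3 + \frac{1}{2 \frac{\sqrt{3919}}{2}} = -3 + \frac{\frac{2}{3919} \sqrt{3919}}{2} = -3 + \frac{\sqrt{3919}}{3919} \approx -2.984$)
$- 62 I = - 62 \left(-3 + \frac{\sqrt{3919}}{3919}\right) = 186 - \frac{62 \sqrt{3919}}{3919}$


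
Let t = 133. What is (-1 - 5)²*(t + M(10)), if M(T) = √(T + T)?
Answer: 4788 + 72*√5 ≈ 4949.0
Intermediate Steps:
M(T) = √2*√T (M(T) = √(2*T) = √2*√T)
(-1 - 5)²*(t + M(10)) = (-1 - 5)²*(133 + √2*√10) = (-6)²*(133 + 2*√5) = 36*(133 + 2*√5) = 4788 + 72*√5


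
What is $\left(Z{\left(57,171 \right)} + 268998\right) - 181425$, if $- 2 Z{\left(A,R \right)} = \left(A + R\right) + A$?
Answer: $\frac{174861}{2} \approx 87431.0$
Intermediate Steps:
$Z{\left(A,R \right)} = - A - \frac{R}{2}$ ($Z{\left(A,R \right)} = - \frac{\left(A + R\right) + A}{2} = - \frac{R + 2 A}{2} = - A - \frac{R}{2}$)
$\left(Z{\left(57,171 \right)} + 268998\right) - 181425 = \left(\left(\left(-1\right) 57 - \frac{171}{2}\right) + 268998\right) - 181425 = \left(\left(-57 - \frac{171}{2}\right) + 268998\right) - 181425 = \left(- \frac{285}{2} + 268998\right) - 181425 = \frac{537711}{2} - 181425 = \frac{174861}{2}$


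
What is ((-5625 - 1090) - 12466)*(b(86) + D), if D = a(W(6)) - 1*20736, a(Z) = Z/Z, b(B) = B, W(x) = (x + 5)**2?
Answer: 396068469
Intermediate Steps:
W(x) = (5 + x)**2
a(Z) = 1
D = -20735 (D = 1 - 1*20736 = 1 - 20736 = -20735)
((-5625 - 1090) - 12466)*(b(86) + D) = ((-5625 - 1090) - 12466)*(86 - 20735) = (-6715 - 12466)*(-20649) = -19181*(-20649) = 396068469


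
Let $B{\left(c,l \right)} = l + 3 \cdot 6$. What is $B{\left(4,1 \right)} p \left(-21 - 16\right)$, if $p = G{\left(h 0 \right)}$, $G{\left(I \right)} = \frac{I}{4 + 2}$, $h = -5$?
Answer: $0$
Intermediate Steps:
$B{\left(c,l \right)} = 18 + l$ ($B{\left(c,l \right)} = l + 18 = 18 + l$)
$G{\left(I \right)} = \frac{I}{6}$
$p = 0$ ($p = \frac{\left(-5\right) 0}{6} = \frac{1}{6} \cdot 0 = 0$)
$B{\left(4,1 \right)} p \left(-21 - 16\right) = \left(18 + 1\right) 0 \left(-21 - 16\right) = 19 \cdot 0 \left(-37\right) = 0 \left(-37\right) = 0$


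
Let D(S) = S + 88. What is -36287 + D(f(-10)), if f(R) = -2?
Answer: -36201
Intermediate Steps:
D(S) = 88 + S
-36287 + D(f(-10)) = -36287 + (88 - 2) = -36287 + 86 = -36201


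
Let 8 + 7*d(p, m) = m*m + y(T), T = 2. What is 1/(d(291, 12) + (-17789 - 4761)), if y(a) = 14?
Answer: -7/157700 ≈ -4.4388e-5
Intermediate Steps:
d(p, m) = 6/7 + m**2/7 (d(p, m) = -8/7 + (m*m + 14)/7 = -8/7 + (m**2 + 14)/7 = -8/7 + (14 + m**2)/7 = -8/7 + (2 + m**2/7) = 6/7 + m**2/7)
1/(d(291, 12) + (-17789 - 4761)) = 1/((6/7 + (1/7)*12**2) + (-17789 - 4761)) = 1/((6/7 + (1/7)*144) - 22550) = 1/((6/7 + 144/7) - 22550) = 1/(150/7 - 22550) = 1/(-157700/7) = -7/157700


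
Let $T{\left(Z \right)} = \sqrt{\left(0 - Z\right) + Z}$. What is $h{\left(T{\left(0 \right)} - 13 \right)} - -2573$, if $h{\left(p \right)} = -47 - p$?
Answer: $2539$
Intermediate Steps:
$T{\left(Z \right)} = 0$ ($T{\left(Z \right)} = \sqrt{- Z + Z} = \sqrt{0} = 0$)
$h{\left(T{\left(0 \right)} - 13 \right)} - -2573 = \left(-47 - \left(0 - 13\right)\right) - -2573 = \left(-47 - \left(0 - 13\right)\right) + 2573 = \left(-47 - -13\right) + 2573 = \left(-47 + 13\right) + 2573 = -34 + 2573 = 2539$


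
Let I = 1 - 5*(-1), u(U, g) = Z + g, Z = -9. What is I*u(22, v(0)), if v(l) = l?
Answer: -54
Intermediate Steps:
u(U, g) = -9 + g
I = 6 (I = 1 + 5 = 6)
I*u(22, v(0)) = 6*(-9 + 0) = 6*(-9) = -54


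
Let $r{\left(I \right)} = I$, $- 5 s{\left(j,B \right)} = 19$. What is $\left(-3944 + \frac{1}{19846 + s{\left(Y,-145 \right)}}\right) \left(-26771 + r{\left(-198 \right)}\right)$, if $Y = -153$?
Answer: $\frac{10552650899451}{99211} \approx 1.0637 \cdot 10^{8}$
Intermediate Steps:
$s{\left(j,B \right)} = - \frac{19}{5}$ ($s{\left(j,B \right)} = \left(- \frac{1}{5}\right) 19 = - \frac{19}{5}$)
$\left(-3944 + \frac{1}{19846 + s{\left(Y,-145 \right)}}\right) \left(-26771 + r{\left(-198 \right)}\right) = \left(-3944 + \frac{1}{19846 - \frac{19}{5}}\right) \left(-26771 - 198\right) = \left(-3944 + \frac{1}{\frac{99211}{5}}\right) \left(-26969\right) = \left(-3944 + \frac{5}{99211}\right) \left(-26969\right) = \left(- \frac{391288179}{99211}\right) \left(-26969\right) = \frac{10552650899451}{99211}$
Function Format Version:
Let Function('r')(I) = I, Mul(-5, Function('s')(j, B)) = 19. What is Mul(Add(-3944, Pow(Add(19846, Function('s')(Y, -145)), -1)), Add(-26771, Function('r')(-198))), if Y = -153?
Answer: Rational(10552650899451, 99211) ≈ 1.0637e+8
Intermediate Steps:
Function('s')(j, B) = Rational(-19, 5) (Function('s')(j, B) = Mul(Rational(-1, 5), 19) = Rational(-19, 5))
Mul(Add(-3944, Pow(Add(19846, Function('s')(Y, -145)), -1)), Add(-26771, Function('r')(-198))) = Mul(Add(-3944, Pow(Add(19846, Rational(-19, 5)), -1)), Add(-26771, -198)) = Mul(Add(-3944, Pow(Rational(99211, 5), -1)), -26969) = Mul(Add(-3944, Rational(5, 99211)), -26969) = Mul(Rational(-391288179, 99211), -26969) = Rational(10552650899451, 99211)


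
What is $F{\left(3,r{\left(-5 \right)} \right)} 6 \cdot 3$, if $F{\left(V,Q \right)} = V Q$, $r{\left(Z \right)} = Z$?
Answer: $-270$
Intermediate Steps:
$F{\left(V,Q \right)} = Q V$
$F{\left(3,r{\left(-5 \right)} \right)} 6 \cdot 3 = \left(-5\right) 3 \cdot 6 \cdot 3 = \left(-15\right) 6 \cdot 3 = \left(-90\right) 3 = -270$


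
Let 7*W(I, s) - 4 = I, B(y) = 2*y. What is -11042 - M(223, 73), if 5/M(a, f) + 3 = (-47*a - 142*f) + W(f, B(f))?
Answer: -230104233/20839 ≈ -11042.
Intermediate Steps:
W(I, s) = 4/7 + I/7
M(a, f) = 5/(-17/7 - 47*a - 993*f/7) (M(a, f) = 5/(-3 + ((-47*a - 142*f) + (4/7 + f/7))) = 5/(-3 + ((-142*f - 47*a) + (4/7 + f/7))) = 5/(-3 + (4/7 - 47*a - 993*f/7)) = 5/(-17/7 - 47*a - 993*f/7))
-11042 - M(223, 73) = -11042 - (-35)/(17 + 329*223 + 993*73) = -11042 - (-35)/(17 + 73367 + 72489) = -11042 - (-35)/145873 = -11042 - 1*(-5/20839) = -11042 + 5/20839 = -230104233/20839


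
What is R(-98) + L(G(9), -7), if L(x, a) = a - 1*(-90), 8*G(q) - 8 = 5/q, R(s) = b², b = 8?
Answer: 147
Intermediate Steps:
R(s) = 64 (R(s) = 8² = 64)
G(q) = 1 + 5/(8*q) (G(q) = 1 + (5/q)/8 = 1 + 5/(8*q))
L(x, a) = 90 + a (L(x, a) = a + 90 = 90 + a)
R(-98) + L(G(9), -7) = 64 + (90 - 7) = 64 + 83 = 147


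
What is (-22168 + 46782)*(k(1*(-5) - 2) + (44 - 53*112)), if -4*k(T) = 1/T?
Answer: -2030347325/14 ≈ -1.4502e+8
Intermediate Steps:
k(T) = -1/(4*T)
(-22168 + 46782)*(k(1*(-5) - 2) + (44 - 53*112)) = (-22168 + 46782)*(-1/(4*(1*(-5) - 2)) + (44 - 53*112)) = 24614*(-1/(4*(-5 - 2)) + (44 - 5936)) = 24614*(-¼/(-7) - 5892) = 24614*(-¼*(-⅐) - 5892) = 24614*(1/28 - 5892) = 24614*(-164975/28) = -2030347325/14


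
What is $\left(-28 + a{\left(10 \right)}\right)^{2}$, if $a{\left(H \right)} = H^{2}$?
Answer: $5184$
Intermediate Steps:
$\left(-28 + a{\left(10 \right)}\right)^{2} = \left(-28 + 10^{2}\right)^{2} = \left(-28 + 100\right)^{2} = 72^{2} = 5184$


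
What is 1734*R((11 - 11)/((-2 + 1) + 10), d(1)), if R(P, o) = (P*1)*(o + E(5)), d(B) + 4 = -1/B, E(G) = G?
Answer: 0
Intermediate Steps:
d(B) = -4 - 1/B
R(P, o) = P*(5 + o) (R(P, o) = (P*1)*(o + 5) = P*(5 + o))
1734*R((11 - 11)/((-2 + 1) + 10), d(1)) = 1734*(((11 - 11)/((-2 + 1) + 10))*(5 + (-4 - 1/1))) = 1734*((0/(-1 + 10))*(5 + (-4 - 1*1))) = 1734*((0/9)*(5 + (-4 - 1))) = 1734*((0*(⅑))*(5 - 5)) = 1734*(0*0) = 1734*0 = 0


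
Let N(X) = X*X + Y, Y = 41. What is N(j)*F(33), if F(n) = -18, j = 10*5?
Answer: -45738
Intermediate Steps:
j = 50
N(X) = 41 + X² (N(X) = X*X + 41 = X² + 41 = 41 + X²)
N(j)*F(33) = (41 + 50²)*(-18) = (41 + 2500)*(-18) = 2541*(-18) = -45738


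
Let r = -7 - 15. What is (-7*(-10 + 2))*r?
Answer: -1232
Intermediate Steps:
r = -22
(-7*(-10 + 2))*r = -7*(-10 + 2)*(-22) = -7*(-8)*(-22) = 56*(-22) = -1232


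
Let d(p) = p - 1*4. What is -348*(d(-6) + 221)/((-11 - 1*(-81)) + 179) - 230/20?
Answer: -50861/166 ≈ -306.39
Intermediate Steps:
d(p) = -4 + p (d(p) = p - 4 = -4 + p)
-348*(d(-6) + 221)/((-11 - 1*(-81)) + 179) - 230/20 = -348*((-4 - 6) + 221)/((-11 - 1*(-81)) + 179) - 230/20 = -348*(-10 + 221)/((-11 + 81) + 179) - 230*1/20 = -348*211/(70 + 179) - 23/2 = -348/(249*(1/211)) - 23/2 = -348/249/211 - 23/2 = -348*211/249 - 23/2 = -24476/83 - 23/2 = -50861/166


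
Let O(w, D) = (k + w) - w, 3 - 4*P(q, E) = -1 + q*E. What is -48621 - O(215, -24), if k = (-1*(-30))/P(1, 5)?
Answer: -48501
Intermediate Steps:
P(q, E) = 1 - E*q/4 (P(q, E) = 3/4 - (-1 + q*E)/4 = 3/4 - (-1 + E*q)/4 = 3/4 + (1/4 - E*q/4) = 1 - E*q/4)
k = -120 (k = (-1*(-30))/(1 - 1/4*5*1) = 30/(1 - 5/4) = 30/(-1/4) = 30*(-4) = -120)
O(w, D) = -120 (O(w, D) = (-120 + w) - w = -120)
-48621 - O(215, -24) = -48621 - 1*(-120) = -48621 + 120 = -48501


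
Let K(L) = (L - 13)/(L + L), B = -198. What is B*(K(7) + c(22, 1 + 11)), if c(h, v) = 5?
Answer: -6336/7 ≈ -905.14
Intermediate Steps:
K(L) = (-13 + L)/(2*L) (K(L) = (-13 + L)/((2*L)) = (-13 + L)*(1/(2*L)) = (-13 + L)/(2*L))
B*(K(7) + c(22, 1 + 11)) = -198*((½)*(-13 + 7)/7 + 5) = -198*((½)*(⅐)*(-6) + 5) = -198*(-3/7 + 5) = -198*32/7 = -6336/7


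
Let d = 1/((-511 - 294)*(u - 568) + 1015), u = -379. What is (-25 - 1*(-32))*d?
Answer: 1/109050 ≈ 9.1701e-6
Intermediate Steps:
d = 1/763350 (d = 1/((-511 - 294)*(-379 - 568) + 1015) = 1/(-805*(-947) + 1015) = 1/(762335 + 1015) = 1/763350 ≈ 1.3100e-6)
(-25 - 1*(-32))*d = (-25 - 1*(-32))*(1/763350) = (-25 + 32)*(1/763350) = 7*(1/763350) = 1/109050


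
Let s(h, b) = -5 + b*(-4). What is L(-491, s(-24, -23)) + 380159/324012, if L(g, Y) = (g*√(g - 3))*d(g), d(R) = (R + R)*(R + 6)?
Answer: 29243/24924 - 233848570*I*√494 ≈ 1.1733 - 5.1975e+9*I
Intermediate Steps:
d(R) = 2*R*(6 + R) (d(R) = (2*R)*(6 + R) = 2*R*(6 + R))
s(h, b) = -5 - 4*b
L(g, Y) = 2*g²*√(-3 + g)*(6 + g) (L(g, Y) = (g*√(g - 3))*(2*g*(6 + g)) = (g*√(-3 + g))*(2*g*(6 + g)) = 2*g²*√(-3 + g)*(6 + g))
L(-491, s(-24, -23)) + 380159/324012 = 2*(-491)²*√(-3 - 491)*(6 - 491) + 380159/324012 = 2*241081*√(-494)*(-485) + 380159*(1/324012) = 2*241081*(I*√494)*(-485) + 29243/24924 = -233848570*I*√494 + 29243/24924 = 29243/24924 - 233848570*I*√494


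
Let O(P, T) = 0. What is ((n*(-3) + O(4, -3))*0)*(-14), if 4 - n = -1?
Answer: 0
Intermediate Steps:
n = 5 (n = 4 - 1*(-1) = 4 + 1 = 5)
((n*(-3) + O(4, -3))*0)*(-14) = ((5*(-3) + 0)*0)*(-14) = ((-15 + 0)*0)*(-14) = -15*0*(-14) = 0*(-14) = 0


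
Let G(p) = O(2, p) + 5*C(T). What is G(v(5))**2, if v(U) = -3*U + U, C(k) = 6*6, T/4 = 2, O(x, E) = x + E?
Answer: 29584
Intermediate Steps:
O(x, E) = E + x
T = 8 (T = 4*2 = 8)
C(k) = 36
v(U) = -2*U
G(p) = 182 + p (G(p) = (p + 2) + 5*36 = (2 + p) + 180 = 182 + p)
G(v(5))**2 = (182 - 2*5)**2 = (182 - 10)**2 = 172**2 = 29584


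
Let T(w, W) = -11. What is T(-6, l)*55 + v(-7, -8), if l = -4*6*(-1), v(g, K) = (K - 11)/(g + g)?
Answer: -8451/14 ≈ -603.64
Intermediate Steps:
v(g, K) = (-11 + K)/(2*g) (v(g, K) = (-11 + K)/((2*g)) = (-11 + K)*(1/(2*g)) = (-11 + K)/(2*g))
l = 24 (l = -24*(-1) = 24)
T(-6, l)*55 + v(-7, -8) = -11*55 + (1/2)*(-11 - 8)/(-7) = -605 + (1/2)*(-1/7)*(-19) = -605 + 19/14 = -8451/14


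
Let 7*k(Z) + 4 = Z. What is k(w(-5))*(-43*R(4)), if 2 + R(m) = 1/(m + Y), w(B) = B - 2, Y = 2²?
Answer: -7095/56 ≈ -126.70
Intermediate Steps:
Y = 4
w(B) = -2 + B
k(Z) = -4/7 + Z/7
R(m) = -2 + 1/(4 + m) (R(m) = -2 + 1/(m + 4) = -2 + 1/(4 + m))
k(w(-5))*(-43*R(4)) = (-4/7 + (-2 - 5)/7)*(-43*(-7 - 2*4)/(4 + 4)) = (-4/7 + (⅐)*(-7))*(-43*(-7 - 8)/8) = (-4/7 - 1)*(-43*(-15)/8) = -(-473)*(-15)/(7*8) = -11/7*645/8 = -7095/56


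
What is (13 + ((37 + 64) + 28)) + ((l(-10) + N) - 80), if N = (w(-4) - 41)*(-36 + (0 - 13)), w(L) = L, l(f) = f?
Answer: 2257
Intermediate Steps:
N = 2205 (N = (-4 - 41)*(-36 + (0 - 13)) = -45*(-36 - 13) = -45*(-49) = 2205)
(13 + ((37 + 64) + 28)) + ((l(-10) + N) - 80) = (13 + ((37 + 64) + 28)) + ((-10 + 2205) - 80) = (13 + (101 + 28)) + (2195 - 80) = (13 + 129) + 2115 = 142 + 2115 = 2257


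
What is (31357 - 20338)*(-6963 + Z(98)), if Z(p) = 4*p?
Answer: -72405849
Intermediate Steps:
(31357 - 20338)*(-6963 + Z(98)) = (31357 - 20338)*(-6963 + 4*98) = 11019*(-6963 + 392) = 11019*(-6571) = -72405849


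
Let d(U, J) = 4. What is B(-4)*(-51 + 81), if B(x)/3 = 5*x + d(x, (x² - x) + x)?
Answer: -1440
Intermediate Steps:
B(x) = 12 + 15*x (B(x) = 3*(5*x + 4) = 3*(4 + 5*x) = 12 + 15*x)
B(-4)*(-51 + 81) = (12 + 15*(-4))*(-51 + 81) = (12 - 60)*30 = -48*30 = -1440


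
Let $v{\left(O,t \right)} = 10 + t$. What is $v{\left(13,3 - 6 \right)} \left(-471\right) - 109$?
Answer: $-3406$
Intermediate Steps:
$v{\left(13,3 - 6 \right)} \left(-471\right) - 109 = \left(10 + \left(3 - 6\right)\right) \left(-471\right) - 109 = \left(10 - 3\right) \left(-471\right) - 109 = 7 \left(-471\right) - 109 = -3297 - 109 = -3406$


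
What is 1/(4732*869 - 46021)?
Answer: 1/4066087 ≈ 2.4594e-7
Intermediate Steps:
1/(4732*869 - 46021) = 1/(4112108 - 46021) = 1/4066087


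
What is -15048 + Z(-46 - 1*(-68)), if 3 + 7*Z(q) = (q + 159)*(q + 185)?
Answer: -9696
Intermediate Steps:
Z(q) = -3/7 + (159 + q)*(185 + q)/7 (Z(q) = -3/7 + ((q + 159)*(q + 185))/7 = -3/7 + ((159 + q)*(185 + q))/7 = -3/7 + (159 + q)*(185 + q)/7)
-15048 + Z(-46 - 1*(-68)) = -15048 + (29412/7 + (-46 - 1*(-68))²/7 + 344*(-46 - 1*(-68))/7) = -15048 + (29412/7 + (-46 + 68)²/7 + 344*(-46 + 68)/7) = -15048 + (29412/7 + (⅐)*22² + (344/7)*22) = -15048 + (29412/7 + (⅐)*484 + 7568/7) = -15048 + (29412/7 + 484/7 + 7568/7) = -15048 + 5352 = -9696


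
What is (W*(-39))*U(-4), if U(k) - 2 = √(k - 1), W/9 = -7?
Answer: 4914 + 2457*I*√5 ≈ 4914.0 + 5494.0*I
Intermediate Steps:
W = -63 (W = 9*(-7) = -63)
U(k) = 2 + √(-1 + k) (U(k) = 2 + √(k - 1) = 2 + √(-1 + k))
(W*(-39))*U(-4) = (-63*(-39))*(2 + √(-1 - 4)) = 2457*(2 + √(-5)) = 2457*(2 + I*√5) = 4914 + 2457*I*√5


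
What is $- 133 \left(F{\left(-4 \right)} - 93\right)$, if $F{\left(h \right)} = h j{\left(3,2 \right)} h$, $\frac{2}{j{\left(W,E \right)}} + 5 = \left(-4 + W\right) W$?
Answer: $12901$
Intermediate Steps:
$j{\left(W,E \right)} = \frac{2}{-5 + W \left(-4 + W\right)}$ ($j{\left(W,E \right)} = \frac{2}{-5 + \left(-4 + W\right) W} = \frac{2}{-5 + W \left(-4 + W\right)}$)
$F{\left(h \right)} = - \frac{h^{2}}{4}$ ($F{\left(h \right)} = h \frac{2}{-5 + 3^{2} - 12} h = h \frac{2}{-5 + 9 - 12} h = h \frac{2}{-8} h = h 2 \left(- \frac{1}{8}\right) h = h \left(- \frac{1}{4}\right) h = - \frac{h}{4} h = - \frac{h^{2}}{4}$)
$- 133 \left(F{\left(-4 \right)} - 93\right) = - 133 \left(- \frac{\left(-4\right)^{2}}{4} - 93\right) = - 133 \left(\left(- \frac{1}{4}\right) 16 - 93\right) = - 133 \left(-4 - 93\right) = \left(-133\right) \left(-97\right) = 12901$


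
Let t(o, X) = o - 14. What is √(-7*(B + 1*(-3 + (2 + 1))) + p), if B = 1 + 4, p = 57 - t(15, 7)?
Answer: √21 ≈ 4.5826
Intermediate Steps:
t(o, X) = -14 + o
p = 56 (p = 57 - (-14 + 15) = 57 - 1*1 = 57 - 1 = 56)
B = 5
√(-7*(B + 1*(-3 + (2 + 1))) + p) = √(-7*(5 + 1*(-3 + (2 + 1))) + 56) = √(-7*(5 + 1*(-3 + 3)) + 56) = √(-7*(5 + 1*0) + 56) = √(-7*(5 + 0) + 56) = √(-7*5 + 56) = √(-35 + 56) = √21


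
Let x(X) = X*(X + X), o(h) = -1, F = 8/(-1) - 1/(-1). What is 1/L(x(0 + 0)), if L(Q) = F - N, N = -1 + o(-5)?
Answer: -1/5 ≈ -0.20000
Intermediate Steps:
F = -7 (F = 8*(-1) - 1*(-1) = -8 + 1 = -7)
N = -2 (N = -1 - 1 = -2)
x(X) = 2*X**2 (x(X) = X*(2*X) = 2*X**2)
L(Q) = -5 (L(Q) = -7 - 1*(-2) = -7 + 2 = -5)
1/L(x(0 + 0)) = 1/(-5) = -1/5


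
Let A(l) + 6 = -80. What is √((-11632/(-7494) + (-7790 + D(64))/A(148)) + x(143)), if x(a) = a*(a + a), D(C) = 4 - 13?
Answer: √4256422506965490/322242 ≈ 202.46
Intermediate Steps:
D(C) = -9
A(l) = -86 (A(l) = -6 - 80 = -86)
x(a) = 2*a² (x(a) = a*(2*a) = 2*a²)
√((-11632/(-7494) + (-7790 + D(64))/A(148)) + x(143)) = √((-11632/(-7494) + (-7790 - 9)/(-86)) + 2*143²) = √((-11632*(-1/7494) - 7799*(-1/86)) + 2*20449) = √((5816/3747 + 7799/86) + 40898) = √(29723029/322242 + 40898) = √(13208776345/322242) = √4256422506965490/322242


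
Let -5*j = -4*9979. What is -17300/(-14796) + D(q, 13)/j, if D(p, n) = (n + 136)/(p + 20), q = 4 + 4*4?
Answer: 1381644751/1181194272 ≈ 1.1697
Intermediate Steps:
q = 20 (q = 4 + 16 = 20)
D(p, n) = (136 + n)/(20 + p)
j = 39916/5 (j = -(-4)*9979/5 = -⅕*(-39916) = 39916/5 ≈ 7983.2)
-17300/(-14796) + D(q, 13)/j = -17300/(-14796) + ((136 + 13)/(20 + 20))/(39916/5) = -17300*(-1/14796) + (149/40)*(5/39916) = 4325/3699 + ((1/40)*149)*(5/39916) = 4325/3699 + (149/40)*(5/39916) = 4325/3699 + 149/319328 = 1381644751/1181194272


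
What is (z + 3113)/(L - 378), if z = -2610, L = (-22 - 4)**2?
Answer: 503/298 ≈ 1.6879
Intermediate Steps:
L = 676 (L = (-26)**2 = 676)
(z + 3113)/(L - 378) = (-2610 + 3113)/(676 - 378) = 503/298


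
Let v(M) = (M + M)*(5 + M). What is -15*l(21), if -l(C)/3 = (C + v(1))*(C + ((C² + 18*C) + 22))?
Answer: 1280070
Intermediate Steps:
v(M) = 2*M*(5 + M) (v(M) = (2*M)*(5 + M) = 2*M*(5 + M))
l(C) = -3*(12 + C)*(22 + C² + 19*C) (l(C) = -3*(C + 2*1*(5 + 1))*(C + ((C² + 18*C) + 22)) = -3*(C + 2*1*6)*(C + (22 + C² + 18*C)) = -3*(C + 12)*(22 + C² + 19*C) = -3*(12 + C)*(22 + C² + 19*C))
-15*l(21) = -15*(-792 - 750*21 - 93*21² - 3*21³) = -15*(-792 - 15750 - 93*441 - 3*9261) = -15*(-792 - 15750 - 41013 - 27783) = -15*(-85338) = 1280070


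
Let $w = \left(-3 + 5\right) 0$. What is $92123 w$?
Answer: $0$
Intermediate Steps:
$w = 0$ ($w = 2 \cdot 0 = 0$)
$92123 w = 92123 \cdot 0 = 0$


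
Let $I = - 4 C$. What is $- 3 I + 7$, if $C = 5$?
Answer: $67$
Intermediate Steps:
$I = -20$ ($I = \left(-4\right) 5 = -20$)
$- 3 I + 7 = \left(-3\right) \left(-20\right) + 7 = 60 + 7 = 67$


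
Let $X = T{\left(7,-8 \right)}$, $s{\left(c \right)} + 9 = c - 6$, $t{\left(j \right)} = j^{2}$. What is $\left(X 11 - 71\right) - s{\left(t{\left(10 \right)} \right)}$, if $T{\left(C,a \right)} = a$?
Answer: $-244$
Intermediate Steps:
$s{\left(c \right)} = -15 + c$ ($s{\left(c \right)} = -9 + \left(c - 6\right) = -9 + \left(-6 + c\right) = -15 + c$)
$X = -8$
$\left(X 11 - 71\right) - s{\left(t{\left(10 \right)} \right)} = \left(\left(-8\right) 11 - 71\right) - \left(-15 + 10^{2}\right) = \left(-88 - 71\right) - \left(-15 + 100\right) = -159 - 85 = -244$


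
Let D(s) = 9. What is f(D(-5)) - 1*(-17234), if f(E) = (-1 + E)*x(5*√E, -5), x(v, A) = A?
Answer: 17194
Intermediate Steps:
f(E) = 5 - 5*E (f(E) = (-1 + E)*(-5) = 5 - 5*E)
f(D(-5)) - 1*(-17234) = (5 - 5*9) - 1*(-17234) = (5 - 45) + 17234 = -40 + 17234 = 17194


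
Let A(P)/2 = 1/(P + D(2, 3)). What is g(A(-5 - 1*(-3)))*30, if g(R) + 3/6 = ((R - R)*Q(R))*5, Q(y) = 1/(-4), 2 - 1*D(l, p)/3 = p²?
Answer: -15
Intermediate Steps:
D(l, p) = 6 - 3*p²
Q(y) = -¼
A(P) = 2/(-21 + P) (A(P) = 2/(P + (6 - 3*3²)) = 2/(P + (6 - 3*9)) = 2/(P + (6 - 27)) = 2/(P - 21) = 2/(-21 + P))
g(R) = -½ (g(R) = -½ + ((R - R)*(-¼))*5 = -½ + (0*(-¼))*5 = -½ + 0*5 = -½ + 0 = -½)
g(A(-5 - 1*(-3)))*30 = -½*30 = -15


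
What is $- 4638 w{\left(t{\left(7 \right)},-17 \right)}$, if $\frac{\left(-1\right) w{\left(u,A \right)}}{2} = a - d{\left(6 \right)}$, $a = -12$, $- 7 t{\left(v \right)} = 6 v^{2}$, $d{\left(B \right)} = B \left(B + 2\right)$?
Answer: $-556560$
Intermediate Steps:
$d{\left(B \right)} = B \left(2 + B\right)$
$t{\left(v \right)} = - \frac{6 v^{2}}{7}$
$w{\left(u,A \right)} = 120$ ($w{\left(u,A \right)} = - 2 \left(-12 - 6 \left(2 + 6\right)\right) = - 2 \left(-12 - 6 \cdot 8\right) = - 2 \left(-12 - 48\right) = \left(-2\right) \left(-60\right) = 120$)
$- 4638 w{\left(t{\left(7 \right)},-17 \right)} = \left(-4638\right) 120 = -556560$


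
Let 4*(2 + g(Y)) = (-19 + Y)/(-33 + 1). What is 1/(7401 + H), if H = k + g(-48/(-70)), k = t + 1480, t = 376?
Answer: 4480/41463041 ≈ 0.00010805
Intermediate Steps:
g(Y) = -237/128 - Y/128 (g(Y) = -2 + ((-19 + Y)/(-33 + 1))/4 = -2 + ((-19 + Y)/(-32))/4 = -2 + ((-19 + Y)*(-1/32))/4 = -2 + (19/32 - Y/32)/4 = -2 + (19/128 - Y/128) = -237/128 - Y/128)
k = 1856 (k = 376 + 1480 = 1856)
H = 8306561/4480 (H = 1856 + (-237/128 - (-3)/(8*(-70))) = 1856 + (-237/128 - (-3)*(-1)/(8*70)) = 1856 + (-237/128 - 1/128*24/35) = 1856 + (-237/128 - 3/560) = 1856 - 8319/4480 = 8306561/4480 ≈ 1854.1)
1/(7401 + H) = 1/(7401 + 8306561/4480) = 1/(41463041/4480) = 4480/41463041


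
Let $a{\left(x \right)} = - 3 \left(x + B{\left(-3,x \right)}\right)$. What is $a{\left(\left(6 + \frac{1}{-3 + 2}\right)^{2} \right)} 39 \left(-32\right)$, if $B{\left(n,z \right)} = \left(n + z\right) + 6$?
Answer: $198432$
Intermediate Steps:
$B{\left(n,z \right)} = 6 + n + z$
$a{\left(x \right)} = -9 - 6 x$ ($a{\left(x \right)} = - 3 \left(x + \left(6 - 3 + x\right)\right) = - 3 \left(x + \left(3 + x\right)\right) = - 3 \left(3 + 2 x\right) = -9 - 6 x$)
$a{\left(\left(6 + \frac{1}{-3 + 2}\right)^{2} \right)} 39 \left(-32\right) = \left(-9 - 6 \left(6 + \frac{1}{-3 + 2}\right)^{2}\right) 39 \left(-32\right) = \left(-9 - 6 \left(6 + \frac{1}{-1}\right)^{2}\right) \left(-1248\right) = \left(-9 - 6 \left(6 - 1\right)^{2}\right) \left(-1248\right) = \left(-9 - 6 \cdot 5^{2}\right) \left(-1248\right) = \left(-9 - 150\right) \left(-1248\right) = \left(-159\right) \left(-1248\right) = 198432$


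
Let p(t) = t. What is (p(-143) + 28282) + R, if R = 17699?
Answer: 45838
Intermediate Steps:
(p(-143) + 28282) + R = (-143 + 28282) + 17699 = 28139 + 17699 = 45838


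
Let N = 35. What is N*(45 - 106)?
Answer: -2135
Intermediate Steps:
N*(45 - 106) = 35*(45 - 106) = 35*(-61) = -2135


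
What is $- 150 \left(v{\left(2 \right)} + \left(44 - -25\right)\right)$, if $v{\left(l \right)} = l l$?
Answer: $-10950$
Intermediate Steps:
$v{\left(l \right)} = l^{2}$
$- 150 \left(v{\left(2 \right)} + \left(44 - -25\right)\right) = - 150 \left(2^{2} + \left(44 - -25\right)\right) = - 150 \left(4 + \left(44 + 25\right)\right) = - 150 \left(4 + 69\right) = \left(-150\right) 73 = -10950$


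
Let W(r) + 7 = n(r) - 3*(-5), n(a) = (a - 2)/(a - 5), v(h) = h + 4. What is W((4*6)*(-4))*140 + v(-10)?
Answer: 126234/101 ≈ 1249.8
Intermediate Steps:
v(h) = 4 + h
n(a) = (-2 + a)/(-5 + a)
W(r) = 8 + (-2 + r)/(-5 + r) (W(r) = -7 + ((-2 + r)/(-5 + r) - 3*(-5)) = -7 + ((-2 + r)/(-5 + r) + 15) = -7 + (15 + (-2 + r)/(-5 + r)) = 8 + (-2 + r)/(-5 + r))
W((4*6)*(-4))*140 + v(-10) = (3*(-14 + 3*((4*6)*(-4)))/(-5 + (4*6)*(-4)))*140 + (4 - 10) = (3*(-14 + 3*(24*(-4)))/(-5 + 24*(-4)))*140 - 6 = (3*(-14 + 3*(-96))/(-5 - 96))*140 - 6 = (3*(-14 - 288)/(-101))*140 - 6 = (3*(-1/101)*(-302))*140 - 6 = (906/101)*140 - 6 = 126840/101 - 6 = 126234/101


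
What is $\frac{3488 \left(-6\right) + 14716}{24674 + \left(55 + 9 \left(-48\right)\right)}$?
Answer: $- \frac{6212}{24297} \approx -0.25567$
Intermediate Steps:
$\frac{3488 \left(-6\right) + 14716}{24674 + \left(55 + 9 \left(-48\right)\right)} = \frac{-20928 + 14716}{24674 + \left(55 - 432\right)} = - \frac{6212}{24674 - 377} = - \frac{6212}{24297}$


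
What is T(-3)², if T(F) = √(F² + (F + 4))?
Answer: 10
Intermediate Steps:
T(F) = √(4 + F + F²) (T(F) = √(F² + (4 + F)) = √(4 + F + F²))
T(-3)² = (√(4 - 3 + (-3)²))² = (√(4 - 3 + 9))² = (√10)² = 10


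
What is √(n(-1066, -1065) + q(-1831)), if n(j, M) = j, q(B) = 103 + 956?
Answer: I*√7 ≈ 2.6458*I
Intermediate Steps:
q(B) = 1059
√(n(-1066, -1065) + q(-1831)) = √(-1066 + 1059) = √(-7) = I*√7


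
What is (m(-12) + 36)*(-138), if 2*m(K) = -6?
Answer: -4554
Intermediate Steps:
m(K) = -3 (m(K) = (½)*(-6) = -3)
(m(-12) + 36)*(-138) = (-3 + 36)*(-138) = 33*(-138) = -4554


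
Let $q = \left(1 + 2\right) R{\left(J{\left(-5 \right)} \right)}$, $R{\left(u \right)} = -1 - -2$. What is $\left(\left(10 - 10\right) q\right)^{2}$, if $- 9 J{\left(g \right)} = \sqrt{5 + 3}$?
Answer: $0$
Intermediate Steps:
$J{\left(g \right)} = - \frac{2 \sqrt{2}}{9}$ ($J{\left(g \right)} = - \frac{\sqrt{5 + 3}}{9} = - \frac{\sqrt{8}}{9} = - \frac{2 \sqrt{2}}{9}$)
$R{\left(u \right)} = 1$ ($R{\left(u \right)} = -1 + 2 = 1$)
$q = 3$ ($q = \left(1 + 2\right) 1 = 3 \cdot 1 = 3$)
$\left(\left(10 - 10\right) q\right)^{2} = \left(\left(10 - 10\right) 3\right)^{2} = \left(0 \cdot 3\right)^{2} = 0^{2} = 0$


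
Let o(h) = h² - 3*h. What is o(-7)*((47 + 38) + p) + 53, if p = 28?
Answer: 7963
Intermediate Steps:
o(-7)*((47 + 38) + p) + 53 = (-7*(-3 - 7))*((47 + 38) + 28) + 53 = (-7*(-10))*(85 + 28) + 53 = 70*113 + 53 = 7910 + 53 = 7963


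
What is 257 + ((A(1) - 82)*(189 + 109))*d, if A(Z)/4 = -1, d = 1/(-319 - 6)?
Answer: 109153/325 ≈ 335.86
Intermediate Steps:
d = -1/325 (d = 1/(-325) = -1/325 ≈ -0.0030769)
A(Z) = -4 (A(Z) = 4*(-1) = -4)
257 + ((A(1) - 82)*(189 + 109))*d = 257 + ((-4 - 82)*(189 + 109))*(-1/325) = 257 - 86*298*(-1/325) = 257 - 25628*(-1/325) = 257 + 25628/325 = 109153/325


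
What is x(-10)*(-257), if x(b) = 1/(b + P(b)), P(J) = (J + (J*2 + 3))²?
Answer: -257/719 ≈ -0.35744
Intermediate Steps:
P(J) = (3 + 3*J)² (P(J) = (J + (2*J + 3))² = (J + (3 + 2*J))² = (3 + 3*J)²)
x(b) = 1/(b + 9*(1 + b)²)
x(-10)*(-257) = -257/(-10 + 9*(1 - 10)²) = -257/(-10 + 9*(-9)²) = -257/(-10 + 9*81) = -257/(-10 + 729) = -257/719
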